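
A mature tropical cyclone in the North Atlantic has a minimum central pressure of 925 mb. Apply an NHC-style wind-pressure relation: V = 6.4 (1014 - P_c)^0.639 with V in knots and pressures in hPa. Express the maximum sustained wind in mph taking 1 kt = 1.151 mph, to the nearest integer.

ΔP = 1014 − 925 = 89 mb.
V ≈ 6.4 × 89^0.639 = 6.4 × 17.606 ≈ 112.678 kt.
112.678 × 1.151 ≈ 129.69 mph → 130 mph.

130 mph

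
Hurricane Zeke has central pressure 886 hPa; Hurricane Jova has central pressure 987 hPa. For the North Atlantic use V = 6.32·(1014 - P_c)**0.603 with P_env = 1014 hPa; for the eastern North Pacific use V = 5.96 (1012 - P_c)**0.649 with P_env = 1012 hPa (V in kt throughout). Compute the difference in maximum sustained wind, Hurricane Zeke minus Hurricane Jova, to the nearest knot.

Hurricane Zeke: ΔP = 128; V ≈ 6.32 × 128^0.603 ≈ 117.86 kt.
Hurricane Jova: ΔP = 25; V ≈ 5.96 × 25^0.649 ≈ 48.14 kt.
Difference ≈ 117.86 − 48.14 = 69.72 → 70 kt.

70 kt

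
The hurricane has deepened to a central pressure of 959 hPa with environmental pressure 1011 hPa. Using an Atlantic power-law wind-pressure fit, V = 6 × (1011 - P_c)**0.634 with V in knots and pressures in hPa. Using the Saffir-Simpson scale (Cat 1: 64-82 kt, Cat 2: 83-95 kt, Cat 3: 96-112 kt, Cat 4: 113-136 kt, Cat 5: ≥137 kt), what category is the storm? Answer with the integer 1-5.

ΔP = 1011 − 959 = 52 hPa.
V ≈ 6 × 52^0.634 = 6 × 12.24 ≈ 73 kt.
73 kt falls in the Category 1 band.

1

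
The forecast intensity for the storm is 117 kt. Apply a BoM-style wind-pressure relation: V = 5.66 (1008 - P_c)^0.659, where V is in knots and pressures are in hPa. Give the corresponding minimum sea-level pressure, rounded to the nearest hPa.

909 hPa

ΔP = (V / 5.66)^(1/0.659) = (117/5.66)^1.517.
117/5.66 = 20.671; 20.671^1.517 ≈ 99.09 hPa.
P_c = 1008 − 99.09 = 908.91 ≈ 909 hPa.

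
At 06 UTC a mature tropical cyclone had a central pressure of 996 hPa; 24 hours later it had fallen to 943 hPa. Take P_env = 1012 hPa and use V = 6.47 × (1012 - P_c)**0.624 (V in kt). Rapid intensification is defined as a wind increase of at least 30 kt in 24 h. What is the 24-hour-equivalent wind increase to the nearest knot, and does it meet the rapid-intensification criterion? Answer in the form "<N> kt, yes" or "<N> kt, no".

V₁: ΔP = 16, V ≈ 6.47 × 16^0.624 ≈ 36.50 kt.
V₂: ΔP = 69, V ≈ 6.47 × 69^0.624 ≈ 90.85 kt.
ΔV over 24 h = 54.35 kt → 24 h equivalent = 54.35 × 24/24 ≈ 54.35 kt.
54 kt ≥ 30 kt ⇒ rapid intensification.

54 kt, yes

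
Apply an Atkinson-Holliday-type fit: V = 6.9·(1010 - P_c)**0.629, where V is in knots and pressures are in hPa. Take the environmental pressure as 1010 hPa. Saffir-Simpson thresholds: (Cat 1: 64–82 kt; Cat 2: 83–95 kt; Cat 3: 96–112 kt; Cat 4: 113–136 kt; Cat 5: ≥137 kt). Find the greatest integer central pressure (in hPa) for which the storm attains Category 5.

Category 5 begins at V = 137 kt.
Required ΔP = (137/6.9)^(1/0.629) = 19.855^1.590 ≈ 115.71 hPa.
P_c ≤ 1010 − 115.71 = 894.29, so the highest integer P_c is 894 hPa.

894 hPa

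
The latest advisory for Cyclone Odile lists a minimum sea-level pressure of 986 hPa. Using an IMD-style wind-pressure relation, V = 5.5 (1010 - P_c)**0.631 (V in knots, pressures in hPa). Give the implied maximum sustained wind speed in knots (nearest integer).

41 kt

ΔP = 1010 − 986 = 24 hPa.
24^0.631 ≈ 7.429.
V ≈ 5.5 × 7.429 ≈ 40.9 kt.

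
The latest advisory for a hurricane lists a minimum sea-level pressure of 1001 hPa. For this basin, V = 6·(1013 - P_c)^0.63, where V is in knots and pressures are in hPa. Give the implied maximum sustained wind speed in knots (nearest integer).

ΔP = 1013 − 1001 = 12 hPa.
12^0.63 ≈ 4.785.
V ≈ 6 × 4.785 ≈ 28.7 kt.

29 kt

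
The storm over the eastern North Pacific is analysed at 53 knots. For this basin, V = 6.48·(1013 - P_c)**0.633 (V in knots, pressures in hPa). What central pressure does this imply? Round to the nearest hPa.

985 hPa

ΔP = (V / 6.48)^(1/0.633) = (53/6.48)^1.580.
53/6.48 = 8.179; 8.179^1.580 ≈ 27.66 hPa.
P_c = 1013 − 27.66 = 985.34 ≈ 985 hPa.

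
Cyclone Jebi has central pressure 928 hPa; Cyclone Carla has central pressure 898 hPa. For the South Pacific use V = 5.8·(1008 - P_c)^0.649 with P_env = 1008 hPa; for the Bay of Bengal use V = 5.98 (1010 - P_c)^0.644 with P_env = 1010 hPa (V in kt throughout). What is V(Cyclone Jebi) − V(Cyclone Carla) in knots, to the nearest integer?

Cyclone Jebi: ΔP = 80; V ≈ 5.8 × 80^0.649 ≈ 99.66 kt.
Cyclone Carla: ΔP = 112; V ≈ 5.98 × 112^0.644 ≈ 124.85 kt.
Difference ≈ 99.66 − 124.85 = -25.19 → -25 kt.

-25 kt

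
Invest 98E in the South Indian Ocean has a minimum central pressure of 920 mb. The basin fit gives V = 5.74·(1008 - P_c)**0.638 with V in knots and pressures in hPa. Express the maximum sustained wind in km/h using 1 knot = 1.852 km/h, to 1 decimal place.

185.0 km/h

ΔP = 1008 − 920 = 88 mb.
V ≈ 5.74 × 88^0.638 = 5.74 × 17.401 ≈ 99.883 kt.
99.883 × 1.852 ≈ 184.98 km/h → 185.0 km/h.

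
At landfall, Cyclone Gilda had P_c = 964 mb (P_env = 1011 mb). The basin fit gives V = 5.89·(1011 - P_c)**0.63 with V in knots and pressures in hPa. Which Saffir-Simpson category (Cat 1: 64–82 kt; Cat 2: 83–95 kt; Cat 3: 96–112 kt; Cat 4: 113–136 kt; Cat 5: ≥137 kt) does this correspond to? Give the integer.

ΔP = 1011 − 964 = 47 mb.
V ≈ 5.89 × 47^0.63 = 5.89 × 11.31 ≈ 67 kt.
67 kt falls in the Category 1 band.

1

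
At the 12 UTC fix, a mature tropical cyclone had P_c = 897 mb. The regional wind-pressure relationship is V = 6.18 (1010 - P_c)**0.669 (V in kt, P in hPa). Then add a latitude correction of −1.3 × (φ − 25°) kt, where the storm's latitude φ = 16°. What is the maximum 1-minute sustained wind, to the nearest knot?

158 kt

ΔP = 1010 − 897 = 113 mb.
113^0.669 ≈ 23.632.
V ≈ 6.18 × 23.632 ≈ 146.0 kt.
Latitude correction: −1.3 × (16 − 25) = 11.7 kt.
Corrected V ≈ 157.7 kt → 158 kt.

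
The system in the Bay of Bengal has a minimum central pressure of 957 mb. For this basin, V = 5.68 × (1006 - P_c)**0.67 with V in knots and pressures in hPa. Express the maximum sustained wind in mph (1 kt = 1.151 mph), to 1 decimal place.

ΔP = 1006 − 957 = 49 mb.
V ≈ 5.68 × 49^0.67 = 5.68 × 13.565 ≈ 77.051 kt.
77.051 × 1.151 ≈ 88.69 mph → 88.7 mph.

88.7 mph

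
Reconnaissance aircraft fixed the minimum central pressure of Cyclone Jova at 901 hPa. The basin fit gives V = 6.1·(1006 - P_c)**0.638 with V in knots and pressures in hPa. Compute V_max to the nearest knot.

ΔP = 1006 − 901 = 105 hPa.
105^0.638 ≈ 19.477.
V ≈ 6.1 × 19.477 ≈ 118.8 kt.

119 kt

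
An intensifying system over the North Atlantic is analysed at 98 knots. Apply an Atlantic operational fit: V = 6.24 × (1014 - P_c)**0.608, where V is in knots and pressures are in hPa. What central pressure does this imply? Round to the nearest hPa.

921 hPa

ΔP = (V / 6.24)^(1/0.608) = (98/6.24)^1.645.
98/6.24 = 15.705; 15.705^1.645 ≈ 92.72 hPa.
P_c = 1014 − 92.72 = 921.28 ≈ 921 hPa.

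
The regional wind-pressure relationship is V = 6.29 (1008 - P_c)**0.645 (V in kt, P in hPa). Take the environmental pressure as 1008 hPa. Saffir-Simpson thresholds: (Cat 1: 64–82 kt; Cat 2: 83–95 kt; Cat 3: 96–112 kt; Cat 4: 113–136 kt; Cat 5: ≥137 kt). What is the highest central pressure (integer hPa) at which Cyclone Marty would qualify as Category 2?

Category 2 begins at V = 83 kt.
Required ΔP = (83/6.29)^(1/0.645) = 13.196^1.550 ≈ 54.59 hPa.
P_c ≤ 1008 − 54.59 = 953.41, so the highest integer P_c is 953 hPa.

953 hPa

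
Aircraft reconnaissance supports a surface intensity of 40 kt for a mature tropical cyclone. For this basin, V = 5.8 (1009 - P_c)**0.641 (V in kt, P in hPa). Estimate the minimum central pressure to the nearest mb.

ΔP = (V / 5.8)^(1/0.641) = (40/5.8)^1.560.
40/5.8 = 6.897; 6.897^1.560 ≈ 20.34 mb.
P_c = 1009 − 20.34 = 988.66 ≈ 989 mb.

989 mb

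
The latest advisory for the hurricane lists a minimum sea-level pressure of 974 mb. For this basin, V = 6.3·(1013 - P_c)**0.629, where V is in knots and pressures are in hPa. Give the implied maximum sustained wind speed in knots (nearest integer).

63 kt

ΔP = 1013 − 974 = 39 mb.
39^0.629 ≈ 10.018.
V ≈ 6.3 × 10.018 ≈ 63.1 kt.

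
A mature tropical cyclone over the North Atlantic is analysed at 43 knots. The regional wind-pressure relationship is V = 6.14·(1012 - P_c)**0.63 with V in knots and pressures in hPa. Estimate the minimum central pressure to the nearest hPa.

ΔP = (V / 6.14)^(1/0.63) = (43/6.14)^1.587.
43/6.14 = 7.003; 7.003^1.587 ≈ 21.97 hPa.
P_c = 1012 − 21.97 = 990.03 ≈ 990 hPa.

990 hPa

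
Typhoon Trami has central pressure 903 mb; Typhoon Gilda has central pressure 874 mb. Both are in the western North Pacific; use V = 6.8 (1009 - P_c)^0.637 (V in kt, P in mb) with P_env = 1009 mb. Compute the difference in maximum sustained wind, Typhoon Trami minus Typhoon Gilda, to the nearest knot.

-22 kt

Typhoon Trami: ΔP = 106; V ≈ 6.8 × 106^0.637 ≈ 132.63 kt.
Typhoon Gilda: ΔP = 135; V ≈ 6.8 × 135^0.637 ≈ 154.71 kt.
Difference ≈ 132.63 − 154.71 = -22.08 → -22 kt.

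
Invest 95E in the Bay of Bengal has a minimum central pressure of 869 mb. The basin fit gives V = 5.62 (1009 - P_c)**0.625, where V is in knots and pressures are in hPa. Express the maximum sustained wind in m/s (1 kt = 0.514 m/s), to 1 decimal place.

ΔP = 1009 − 869 = 140 mb.
V ≈ 5.62 × 140^0.625 = 5.62 × 21.945 ≈ 123.329 kt.
123.329 × 0.514 ≈ 63.39 m/s → 63.4 m/s.

63.4 m/s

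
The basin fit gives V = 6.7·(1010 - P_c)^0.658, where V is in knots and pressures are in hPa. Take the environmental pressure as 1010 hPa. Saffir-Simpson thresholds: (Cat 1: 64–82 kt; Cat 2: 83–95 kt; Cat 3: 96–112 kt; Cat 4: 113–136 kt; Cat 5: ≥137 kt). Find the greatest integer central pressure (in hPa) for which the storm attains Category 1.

Category 1 begins at V = 64 kt.
Required ΔP = (64/6.7)^(1/0.658) = 9.552^1.520 ≈ 30.87 hPa.
P_c ≤ 1010 − 30.87 = 979.13, so the highest integer P_c is 979 hPa.

979 hPa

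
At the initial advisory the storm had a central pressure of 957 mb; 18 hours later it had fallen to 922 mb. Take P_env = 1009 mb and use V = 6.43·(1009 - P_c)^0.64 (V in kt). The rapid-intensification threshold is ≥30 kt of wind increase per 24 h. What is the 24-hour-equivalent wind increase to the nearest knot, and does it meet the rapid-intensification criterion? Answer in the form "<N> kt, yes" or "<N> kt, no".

42 kt, yes

V₁: ΔP = 52, V ≈ 6.43 × 52^0.64 ≈ 80.62 kt.
V₂: ΔP = 87, V ≈ 6.43 × 87^0.64 ≈ 112.07 kt.
ΔV over 18 h = 31.45 kt → 24 h equivalent = 31.45 × 24/18 ≈ 41.93 kt.
42 kt ≥ 30 kt ⇒ rapid intensification.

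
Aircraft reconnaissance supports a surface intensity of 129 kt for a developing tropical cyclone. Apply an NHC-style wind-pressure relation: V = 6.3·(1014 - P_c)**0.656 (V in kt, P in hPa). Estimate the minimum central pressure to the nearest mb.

ΔP = (V / 6.3)^(1/0.656) = (129/6.3)^1.524.
129/6.3 = 20.476; 20.476^1.524 ≈ 99.74 mb.
P_c = 1014 − 99.74 = 914.26 ≈ 914 mb.

914 mb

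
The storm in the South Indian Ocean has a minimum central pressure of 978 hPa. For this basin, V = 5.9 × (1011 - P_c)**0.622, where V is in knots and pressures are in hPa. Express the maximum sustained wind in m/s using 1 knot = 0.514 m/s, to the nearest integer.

ΔP = 1011 − 978 = 33 hPa.
V ≈ 5.9 × 33^0.622 = 5.9 × 8.801 ≈ 51.924 kt.
51.924 × 0.514 ≈ 26.69 m/s → 27 m/s.

27 m/s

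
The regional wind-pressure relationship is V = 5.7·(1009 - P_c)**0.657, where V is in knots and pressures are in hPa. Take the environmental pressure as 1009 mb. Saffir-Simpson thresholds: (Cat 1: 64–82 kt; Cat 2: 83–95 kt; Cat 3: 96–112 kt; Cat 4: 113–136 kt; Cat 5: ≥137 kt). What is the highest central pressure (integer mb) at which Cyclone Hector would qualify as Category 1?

Category 1 begins at V = 64 kt.
Required ΔP = (64/5.7)^(1/0.657) = 11.228^1.522 ≈ 39.69 mb.
P_c ≤ 1009 − 39.69 = 969.31, so the highest integer P_c is 969 mb.

969 mb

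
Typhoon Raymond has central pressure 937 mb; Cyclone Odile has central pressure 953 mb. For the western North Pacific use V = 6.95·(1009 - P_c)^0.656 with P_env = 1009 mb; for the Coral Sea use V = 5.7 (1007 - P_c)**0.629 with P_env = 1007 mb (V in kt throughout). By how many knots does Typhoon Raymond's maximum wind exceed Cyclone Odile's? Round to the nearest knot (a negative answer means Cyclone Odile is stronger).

45 kt

Typhoon Raymond: ΔP = 72; V ≈ 6.95 × 72^0.656 ≈ 114.92 kt.
Cyclone Odile: ΔP = 54; V ≈ 5.7 × 54^0.629 ≈ 70.07 kt.
Difference ≈ 114.92 − 70.07 = 44.85 → 45 kt.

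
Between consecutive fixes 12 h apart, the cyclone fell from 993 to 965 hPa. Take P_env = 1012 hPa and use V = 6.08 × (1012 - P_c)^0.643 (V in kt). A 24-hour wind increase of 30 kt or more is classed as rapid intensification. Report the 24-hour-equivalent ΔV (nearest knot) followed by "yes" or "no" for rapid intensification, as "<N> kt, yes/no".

64 kt, yes

V₁: ΔP = 19, V ≈ 6.08 × 19^0.643 ≈ 40.38 kt.
V₂: ΔP = 47, V ≈ 6.08 × 47^0.643 ≈ 72.29 kt.
ΔV over 12 h = 31.91 kt → 24 h equivalent = 31.91 × 24/12 ≈ 63.82 kt.
64 kt ≥ 30 kt ⇒ rapid intensification.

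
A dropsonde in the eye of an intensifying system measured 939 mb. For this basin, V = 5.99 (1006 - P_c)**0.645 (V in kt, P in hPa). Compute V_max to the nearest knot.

ΔP = 1006 − 939 = 67 mb.
67^0.645 ≈ 15.060.
V ≈ 5.99 × 15.060 ≈ 90.2 kt.

90 kt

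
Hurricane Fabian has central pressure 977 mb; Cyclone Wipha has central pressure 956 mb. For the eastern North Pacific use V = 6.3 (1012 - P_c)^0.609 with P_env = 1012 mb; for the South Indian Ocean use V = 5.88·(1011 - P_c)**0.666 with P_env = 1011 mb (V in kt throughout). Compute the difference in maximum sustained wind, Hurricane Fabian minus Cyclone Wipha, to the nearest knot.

Hurricane Fabian: ΔP = 35; V ≈ 6.3 × 35^0.609 ≈ 54.91 kt.
Cyclone Wipha: ΔP = 55; V ≈ 5.88 × 55^0.666 ≈ 84.81 kt.
Difference ≈ 54.91 − 84.81 = -29.90 → -30 kt.

-30 kt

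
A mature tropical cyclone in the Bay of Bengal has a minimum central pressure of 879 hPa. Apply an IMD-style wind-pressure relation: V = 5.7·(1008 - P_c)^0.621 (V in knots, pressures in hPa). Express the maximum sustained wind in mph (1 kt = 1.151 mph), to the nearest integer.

ΔP = 1008 − 879 = 129 hPa.
V ≈ 5.7 × 129^0.621 = 5.7 × 20.449 ≈ 116.560 kt.
116.560 × 1.151 ≈ 134.16 mph → 134 mph.

134 mph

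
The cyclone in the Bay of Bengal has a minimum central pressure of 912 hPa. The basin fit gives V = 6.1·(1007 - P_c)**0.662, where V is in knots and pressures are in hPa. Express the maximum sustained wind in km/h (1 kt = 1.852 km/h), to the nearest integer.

230 km/h

ΔP = 1007 − 912 = 95 hPa.
V ≈ 6.1 × 95^0.662 = 6.1 × 20.382 ≈ 124.332 kt.
124.332 × 1.852 ≈ 230.26 km/h → 230 km/h.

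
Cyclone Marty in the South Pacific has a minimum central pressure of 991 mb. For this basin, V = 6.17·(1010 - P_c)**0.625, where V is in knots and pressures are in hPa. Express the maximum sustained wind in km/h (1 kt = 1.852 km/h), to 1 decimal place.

ΔP = 1010 − 991 = 19 mb.
V ≈ 6.17 × 19^0.625 = 6.17 × 6.298 ≈ 38.860 kt.
38.860 × 1.852 ≈ 71.97 km/h → 72.0 km/h.

72.0 km/h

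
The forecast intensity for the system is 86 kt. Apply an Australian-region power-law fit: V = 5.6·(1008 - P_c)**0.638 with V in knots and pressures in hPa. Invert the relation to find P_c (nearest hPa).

ΔP = (V / 5.6)^(1/0.638) = (86/5.6)^1.567.
86/5.6 = 15.357; 15.357^1.567 ≈ 72.35 hPa.
P_c = 1008 − 72.35 = 935.65 ≈ 936 hPa.

936 hPa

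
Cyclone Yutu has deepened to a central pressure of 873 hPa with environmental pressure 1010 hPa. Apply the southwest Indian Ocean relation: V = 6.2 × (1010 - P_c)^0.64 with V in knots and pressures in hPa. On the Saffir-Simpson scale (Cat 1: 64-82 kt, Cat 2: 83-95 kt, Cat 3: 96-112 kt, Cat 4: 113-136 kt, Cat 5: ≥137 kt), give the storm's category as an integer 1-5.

5

ΔP = 1010 − 873 = 137 hPa.
V ≈ 6.2 × 137^0.64 = 6.2 × 23.31 ≈ 145 kt.
145 kt falls in the Category 5 band.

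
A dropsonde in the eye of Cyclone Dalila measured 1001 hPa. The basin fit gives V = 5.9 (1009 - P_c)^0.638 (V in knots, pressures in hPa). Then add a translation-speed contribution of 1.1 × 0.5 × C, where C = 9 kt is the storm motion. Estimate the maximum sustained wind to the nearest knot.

27 kt

ΔP = 1009 − 1001 = 8 hPa.
8^0.638 ≈ 3.769.
V ≈ 5.9 × 3.769 ≈ 22.2 kt.
Translation term: 1.1 × 0.5 × 9 = 4.95 kt.
Corrected V ≈ 27.15 kt → 27 kt.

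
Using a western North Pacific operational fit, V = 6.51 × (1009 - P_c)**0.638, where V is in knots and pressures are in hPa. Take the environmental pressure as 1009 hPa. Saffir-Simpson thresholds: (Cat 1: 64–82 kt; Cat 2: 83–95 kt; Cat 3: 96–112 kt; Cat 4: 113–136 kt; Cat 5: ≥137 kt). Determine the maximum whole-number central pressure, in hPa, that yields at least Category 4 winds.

Category 4 begins at V = 113 kt.
Required ΔP = (113/6.51)^(1/0.638) = 17.358^1.567 ≈ 87.66 hPa.
P_c ≤ 1009 − 87.66 = 921.34, so the highest integer P_c is 921 hPa.

921 hPa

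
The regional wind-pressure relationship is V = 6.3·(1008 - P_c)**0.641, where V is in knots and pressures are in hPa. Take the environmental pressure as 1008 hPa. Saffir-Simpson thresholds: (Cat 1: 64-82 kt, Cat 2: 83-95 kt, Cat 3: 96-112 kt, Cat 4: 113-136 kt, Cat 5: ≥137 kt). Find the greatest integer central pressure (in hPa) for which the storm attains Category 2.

Category 2 begins at V = 83 kt.
Required ΔP = (83/6.3)^(1/0.641) = 13.175^1.560 ≈ 55.83 hPa.
P_c ≤ 1008 − 55.83 = 952.17, so the highest integer P_c is 952 hPa.

952 hPa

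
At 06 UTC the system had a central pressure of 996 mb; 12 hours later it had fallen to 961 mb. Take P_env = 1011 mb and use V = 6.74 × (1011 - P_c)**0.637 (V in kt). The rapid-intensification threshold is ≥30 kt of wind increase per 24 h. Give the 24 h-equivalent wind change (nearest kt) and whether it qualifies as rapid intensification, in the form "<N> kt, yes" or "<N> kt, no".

V₁: ΔP = 15, V ≈ 6.74 × 15^0.637 ≈ 37.83 kt.
V₂: ΔP = 50, V ≈ 6.74 × 50^0.637 ≈ 81.45 kt.
ΔV over 12 h = 43.62 kt → 24 h equivalent = 43.62 × 24/12 ≈ 87.24 kt.
87 kt ≥ 30 kt ⇒ rapid intensification.

87 kt, yes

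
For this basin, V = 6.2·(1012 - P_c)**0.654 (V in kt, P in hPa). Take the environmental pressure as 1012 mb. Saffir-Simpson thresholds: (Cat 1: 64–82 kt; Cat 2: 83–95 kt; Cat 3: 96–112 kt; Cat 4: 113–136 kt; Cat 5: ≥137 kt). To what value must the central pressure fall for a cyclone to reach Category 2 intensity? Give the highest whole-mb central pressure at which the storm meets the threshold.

Category 2 begins at V = 83 kt.
Required ΔP = (83/6.2)^(1/0.654) = 13.387^1.529 ≈ 52.82 mb.
P_c ≤ 1012 − 52.82 = 959.18, so the highest integer P_c is 959 mb.

959 mb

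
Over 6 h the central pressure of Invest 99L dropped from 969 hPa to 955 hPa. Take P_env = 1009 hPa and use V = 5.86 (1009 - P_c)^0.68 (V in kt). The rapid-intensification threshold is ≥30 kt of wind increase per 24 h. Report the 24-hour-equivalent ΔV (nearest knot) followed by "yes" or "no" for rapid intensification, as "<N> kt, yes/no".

65 kt, yes

V₁: ΔP = 40, V ≈ 5.86 × 40^0.68 ≈ 71.99 kt.
V₂: ΔP = 54, V ≈ 5.86 × 54^0.68 ≈ 88.29 kt.
ΔV over 6 h = 16.30 kt → 24 h equivalent = 16.30 × 24/6 ≈ 65.20 kt.
65 kt ≥ 30 kt ⇒ rapid intensification.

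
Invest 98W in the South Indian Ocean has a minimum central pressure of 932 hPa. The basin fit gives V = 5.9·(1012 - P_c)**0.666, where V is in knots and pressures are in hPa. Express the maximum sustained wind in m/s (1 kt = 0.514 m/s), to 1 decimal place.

56.1 m/s

ΔP = 1012 − 932 = 80 hPa.
V ≈ 5.9 × 80^0.666 = 5.9 × 18.512 ≈ 109.222 kt.
109.222 × 0.514 ≈ 56.14 m/s → 56.1 m/s.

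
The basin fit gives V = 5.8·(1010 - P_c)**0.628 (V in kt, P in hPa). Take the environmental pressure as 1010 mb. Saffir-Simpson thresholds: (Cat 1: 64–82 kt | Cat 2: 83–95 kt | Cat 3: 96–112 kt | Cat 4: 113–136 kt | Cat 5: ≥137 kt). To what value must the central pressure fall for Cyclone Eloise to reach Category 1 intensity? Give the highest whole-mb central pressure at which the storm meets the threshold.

964 mb

Category 1 begins at V = 64 kt.
Required ΔP = (64/5.8)^(1/0.628) = 11.034^1.592 ≈ 45.75 mb.
P_c ≤ 1010 − 45.75 = 964.25, so the highest integer P_c is 964 mb.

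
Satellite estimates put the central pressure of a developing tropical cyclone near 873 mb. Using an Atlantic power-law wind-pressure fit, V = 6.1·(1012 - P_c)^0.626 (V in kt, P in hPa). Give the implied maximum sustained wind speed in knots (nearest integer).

134 kt

ΔP = 1012 − 873 = 139 mb.
139^0.626 ≈ 21.955.
V ≈ 6.1 × 21.955 ≈ 133.9 kt.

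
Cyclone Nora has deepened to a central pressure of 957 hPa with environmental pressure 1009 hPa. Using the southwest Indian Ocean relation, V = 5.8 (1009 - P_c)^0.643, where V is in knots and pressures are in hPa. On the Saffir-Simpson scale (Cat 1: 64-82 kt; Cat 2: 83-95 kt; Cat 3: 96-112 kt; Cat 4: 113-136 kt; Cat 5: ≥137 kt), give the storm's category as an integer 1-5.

1

ΔP = 1009 − 957 = 52 hPa.
V ≈ 5.8 × 52^0.643 = 5.8 × 12.69 ≈ 74 kt.
74 kt falls in the Category 1 band.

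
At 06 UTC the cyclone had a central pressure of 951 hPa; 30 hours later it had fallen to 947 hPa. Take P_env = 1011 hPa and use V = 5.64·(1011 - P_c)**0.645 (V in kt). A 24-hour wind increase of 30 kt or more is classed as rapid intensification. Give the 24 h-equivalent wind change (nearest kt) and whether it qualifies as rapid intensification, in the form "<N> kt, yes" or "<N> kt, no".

V₁: ΔP = 60, V ≈ 5.64 × 60^0.645 ≈ 79.10 kt.
V₂: ΔP = 64, V ≈ 5.64 × 64^0.645 ≈ 82.46 kt.
ΔV over 30 h = 3.36 kt → 24 h equivalent = 3.36 × 24/30 ≈ 2.69 kt.
3 kt < 30 kt ⇒ not rapid intensification.

3 kt, no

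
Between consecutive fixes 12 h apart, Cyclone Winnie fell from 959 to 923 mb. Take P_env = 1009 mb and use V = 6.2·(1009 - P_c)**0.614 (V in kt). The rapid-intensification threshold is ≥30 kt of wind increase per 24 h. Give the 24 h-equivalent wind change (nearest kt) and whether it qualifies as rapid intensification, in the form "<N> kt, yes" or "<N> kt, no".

54 kt, yes

V₁: ΔP = 50, V ≈ 6.2 × 50^0.614 ≈ 68.48 kt.
V₂: ΔP = 86, V ≈ 6.2 × 86^0.614 ≈ 95.54 kt.
ΔV over 12 h = 27.06 kt → 24 h equivalent = 27.06 × 24/12 ≈ 54.12 kt.
54 kt ≥ 30 kt ⇒ rapid intensification.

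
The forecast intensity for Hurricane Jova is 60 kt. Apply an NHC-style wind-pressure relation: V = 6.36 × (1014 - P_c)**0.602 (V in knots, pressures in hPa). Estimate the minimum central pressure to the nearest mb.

972 mb

ΔP = (V / 6.36)^(1/0.602) = (60/6.36)^1.661.
60/6.36 = 9.434; 9.434^1.661 ≈ 41.60 mb.
P_c = 1014 − 41.60 = 972.40 ≈ 972 mb.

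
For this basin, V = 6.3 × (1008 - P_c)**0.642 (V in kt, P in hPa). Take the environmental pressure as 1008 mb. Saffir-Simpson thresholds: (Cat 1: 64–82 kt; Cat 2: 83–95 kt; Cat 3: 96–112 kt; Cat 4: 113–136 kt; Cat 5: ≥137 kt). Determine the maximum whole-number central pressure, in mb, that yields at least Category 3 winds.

938 mb

Category 3 begins at V = 96 kt.
Required ΔP = (96/6.3)^(1/0.642) = 15.238^1.558 ≈ 69.59 mb.
P_c ≤ 1008 − 69.59 = 938.41, so the highest integer P_c is 938 mb.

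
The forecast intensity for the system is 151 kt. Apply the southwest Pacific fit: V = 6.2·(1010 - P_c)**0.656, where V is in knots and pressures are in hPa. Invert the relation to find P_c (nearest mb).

880 mb

ΔP = (V / 6.2)^(1/0.656) = (151/6.2)^1.524.
151/6.2 = 24.355; 24.355^1.524 ≈ 129.93 mb.
P_c = 1010 − 129.93 = 880.07 ≈ 880 mb.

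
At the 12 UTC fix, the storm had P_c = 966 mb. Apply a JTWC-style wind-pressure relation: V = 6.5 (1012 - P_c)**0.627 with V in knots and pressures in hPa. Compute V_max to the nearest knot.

72 kt

ΔP = 1012 − 966 = 46 mb.
46^0.627 ≈ 11.029.
V ≈ 6.5 × 11.029 ≈ 71.7 kt.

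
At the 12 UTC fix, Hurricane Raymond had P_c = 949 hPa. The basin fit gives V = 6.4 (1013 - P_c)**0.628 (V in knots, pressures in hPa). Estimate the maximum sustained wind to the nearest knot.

ΔP = 1013 − 949 = 64 hPa.
64^0.628 ≈ 13.623.
V ≈ 6.4 × 13.623 ≈ 87.2 kt.

87 kt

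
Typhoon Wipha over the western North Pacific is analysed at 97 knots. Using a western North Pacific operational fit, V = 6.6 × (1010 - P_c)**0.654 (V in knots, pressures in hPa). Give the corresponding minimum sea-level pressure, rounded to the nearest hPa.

949 hPa

ΔP = (V / 6.6)^(1/0.654) = (97/6.6)^1.529.
97/6.6 = 14.697; 14.697^1.529 ≈ 60.92 hPa.
P_c = 1010 − 60.92 = 949.08 ≈ 949 hPa.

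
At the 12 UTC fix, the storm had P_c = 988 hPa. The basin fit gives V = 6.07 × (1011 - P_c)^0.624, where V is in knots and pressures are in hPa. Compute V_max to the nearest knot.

43 kt

ΔP = 1011 − 988 = 23 hPa.
23^0.624 ≈ 7.075.
V ≈ 6.07 × 7.075 ≈ 42.9 kt.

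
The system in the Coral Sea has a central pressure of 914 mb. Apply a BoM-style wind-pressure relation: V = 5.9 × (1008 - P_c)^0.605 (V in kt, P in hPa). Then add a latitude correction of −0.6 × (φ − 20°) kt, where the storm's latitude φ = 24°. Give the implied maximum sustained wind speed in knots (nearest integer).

ΔP = 1008 − 914 = 94 mb.
94^0.605 ≈ 15.622.
V ≈ 5.9 × 15.622 ≈ 92.2 kt.
Latitude correction: −0.6 × (24 − 20) = -2.4 kt.
Corrected V ≈ 89.8 kt → 90 kt.

90 kt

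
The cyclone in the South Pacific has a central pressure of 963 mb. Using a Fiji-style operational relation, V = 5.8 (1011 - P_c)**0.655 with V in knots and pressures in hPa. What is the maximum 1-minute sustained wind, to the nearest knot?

73 kt

ΔP = 1011 − 963 = 48 mb.
48^0.655 ≈ 12.624.
V ≈ 5.8 × 12.624 ≈ 73.2 kt.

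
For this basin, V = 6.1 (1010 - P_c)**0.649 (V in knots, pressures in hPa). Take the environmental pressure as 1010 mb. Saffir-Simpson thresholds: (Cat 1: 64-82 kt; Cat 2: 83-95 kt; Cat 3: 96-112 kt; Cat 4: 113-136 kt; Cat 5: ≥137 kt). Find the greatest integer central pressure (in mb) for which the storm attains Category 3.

940 mb

Category 3 begins at V = 96 kt.
Required ΔP = (96/6.1)^(1/0.649) = 15.738^1.541 ≈ 69.87 mb.
P_c ≤ 1010 − 69.87 = 940.13, so the highest integer P_c is 940 mb.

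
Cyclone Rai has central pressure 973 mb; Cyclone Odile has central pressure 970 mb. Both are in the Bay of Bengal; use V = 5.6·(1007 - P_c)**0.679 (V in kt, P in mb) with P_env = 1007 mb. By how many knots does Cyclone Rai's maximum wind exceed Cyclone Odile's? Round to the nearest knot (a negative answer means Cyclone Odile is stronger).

-4 kt

Cyclone Rai: ΔP = 34; V ≈ 5.6 × 34^0.679 ≈ 61.38 kt.
Cyclone Odile: ΔP = 37; V ≈ 5.6 × 37^0.679 ≈ 65.01 kt.
Difference ≈ 61.38 − 65.01 = -3.63 → -4 kt.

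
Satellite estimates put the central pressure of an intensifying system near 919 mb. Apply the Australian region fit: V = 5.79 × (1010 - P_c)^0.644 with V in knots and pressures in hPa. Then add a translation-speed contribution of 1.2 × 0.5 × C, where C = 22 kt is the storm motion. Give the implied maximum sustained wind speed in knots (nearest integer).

ΔP = 1010 − 919 = 91 mb.
91^0.644 ≈ 18.265.
V ≈ 5.79 × 18.265 ≈ 105.8 kt.
Translation term: 1.2 × 0.5 × 22 = 13.2 kt.
Corrected V ≈ 119 kt → 119 kt.

119 kt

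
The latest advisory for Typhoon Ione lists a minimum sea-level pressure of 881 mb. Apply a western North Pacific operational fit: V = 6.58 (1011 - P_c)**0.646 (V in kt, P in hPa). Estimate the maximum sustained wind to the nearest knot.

153 kt

ΔP = 1011 − 881 = 130 mb.
130^0.646 ≈ 23.206.
V ≈ 6.58 × 23.206 ≈ 152.7 kt.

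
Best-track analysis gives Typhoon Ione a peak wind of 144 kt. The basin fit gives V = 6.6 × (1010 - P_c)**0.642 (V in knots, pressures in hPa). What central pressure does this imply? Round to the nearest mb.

888 mb

ΔP = (V / 6.6)^(1/0.642) = (144/6.6)^1.558.
144/6.6 = 21.818; 21.818^1.558 ≈ 121.73 mb.
P_c = 1010 − 121.73 = 888.27 ≈ 888 mb.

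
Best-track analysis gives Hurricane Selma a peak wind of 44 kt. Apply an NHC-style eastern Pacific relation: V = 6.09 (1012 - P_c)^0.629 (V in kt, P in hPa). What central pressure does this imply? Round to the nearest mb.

ΔP = (V / 6.09)^(1/0.629) = (44/6.09)^1.590.
44/6.09 = 7.225; 7.225^1.590 ≈ 23.20 mb.
P_c = 1012 − 23.20 = 988.80 ≈ 989 mb.

989 mb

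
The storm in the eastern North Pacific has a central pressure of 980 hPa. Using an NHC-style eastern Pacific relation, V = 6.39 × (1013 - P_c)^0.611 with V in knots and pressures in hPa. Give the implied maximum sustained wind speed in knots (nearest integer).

ΔP = 1013 − 980 = 33 hPa.
33^0.611 ≈ 8.469.
V ≈ 6.39 × 8.469 ≈ 54.1 kt.

54 kt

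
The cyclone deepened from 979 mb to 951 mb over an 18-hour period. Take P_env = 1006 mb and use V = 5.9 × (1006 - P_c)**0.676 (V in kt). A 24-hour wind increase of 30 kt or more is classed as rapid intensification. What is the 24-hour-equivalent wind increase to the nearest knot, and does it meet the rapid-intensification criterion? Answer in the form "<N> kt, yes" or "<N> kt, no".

V₁: ΔP = 27, V ≈ 5.9 × 27^0.676 ≈ 54.76 kt.
V₂: ΔP = 55, V ≈ 5.9 × 55^0.676 ≈ 88.58 kt.
ΔV over 18 h = 33.82 kt → 24 h equivalent = 33.82 × 24/18 ≈ 45.09 kt.
45 kt ≥ 30 kt ⇒ rapid intensification.

45 kt, yes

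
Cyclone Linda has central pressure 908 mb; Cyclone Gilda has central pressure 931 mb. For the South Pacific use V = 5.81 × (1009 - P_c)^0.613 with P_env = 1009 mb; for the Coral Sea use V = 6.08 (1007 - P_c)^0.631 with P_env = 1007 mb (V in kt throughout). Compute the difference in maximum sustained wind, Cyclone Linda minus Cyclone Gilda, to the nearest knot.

Cyclone Linda: ΔP = 101; V ≈ 5.81 × 101^0.613 ≈ 98.36 kt.
Cyclone Gilda: ΔP = 76; V ≈ 6.08 × 76^0.631 ≈ 93.48 kt.
Difference ≈ 98.36 − 93.48 = 4.88 → 5 kt.

5 kt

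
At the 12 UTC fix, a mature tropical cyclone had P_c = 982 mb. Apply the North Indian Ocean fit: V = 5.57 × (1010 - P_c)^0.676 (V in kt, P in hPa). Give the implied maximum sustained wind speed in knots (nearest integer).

ΔP = 1010 − 982 = 28 mb.
28^0.676 ≈ 9.512.
V ≈ 5.57 × 9.512 ≈ 53.0 kt.

53 kt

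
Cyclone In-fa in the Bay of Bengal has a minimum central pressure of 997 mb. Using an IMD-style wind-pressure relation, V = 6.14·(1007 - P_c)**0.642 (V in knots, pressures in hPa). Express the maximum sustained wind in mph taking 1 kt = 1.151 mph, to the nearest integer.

ΔP = 1007 − 997 = 10 mb.
V ≈ 6.14 × 10^0.642 = 6.14 × 4.385 ≈ 26.926 kt.
26.926 × 1.151 ≈ 30.99 mph → 31 mph.

31 mph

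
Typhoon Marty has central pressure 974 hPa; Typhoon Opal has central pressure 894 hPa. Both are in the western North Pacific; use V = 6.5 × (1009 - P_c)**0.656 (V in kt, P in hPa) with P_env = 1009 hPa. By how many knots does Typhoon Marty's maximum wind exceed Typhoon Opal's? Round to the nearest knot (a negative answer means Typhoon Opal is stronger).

-79 kt

Typhoon Marty: ΔP = 35; V ≈ 6.5 × 35^0.656 ≈ 66.96 kt.
Typhoon Opal: ΔP = 115; V ≈ 6.5 × 115^0.656 ≈ 146.13 kt.
Difference ≈ 66.96 − 146.13 = -79.17 → -79 kt.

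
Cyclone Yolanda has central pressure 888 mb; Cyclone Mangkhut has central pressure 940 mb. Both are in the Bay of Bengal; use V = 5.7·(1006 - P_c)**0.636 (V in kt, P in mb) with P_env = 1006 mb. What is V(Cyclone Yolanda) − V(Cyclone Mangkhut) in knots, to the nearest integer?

37 kt

Cyclone Yolanda: ΔP = 118; V ≈ 5.7 × 118^0.636 ≈ 118.47 kt.
Cyclone Mangkhut: ΔP = 66; V ≈ 5.7 × 66^0.636 ≈ 81.87 kt.
Difference ≈ 118.47 − 81.87 = 36.60 → 37 kt.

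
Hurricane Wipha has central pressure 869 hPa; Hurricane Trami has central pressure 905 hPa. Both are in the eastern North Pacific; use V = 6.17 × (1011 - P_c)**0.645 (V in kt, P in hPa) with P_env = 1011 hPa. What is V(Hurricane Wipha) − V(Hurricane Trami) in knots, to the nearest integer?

Hurricane Wipha: ΔP = 142; V ≈ 6.17 × 142^0.645 ≈ 150.84 kt.
Hurricane Trami: ΔP = 106; V ≈ 6.17 × 106^0.645 ≈ 124.91 kt.
Difference ≈ 150.84 − 124.91 = 25.93 → 26 kt.

26 kt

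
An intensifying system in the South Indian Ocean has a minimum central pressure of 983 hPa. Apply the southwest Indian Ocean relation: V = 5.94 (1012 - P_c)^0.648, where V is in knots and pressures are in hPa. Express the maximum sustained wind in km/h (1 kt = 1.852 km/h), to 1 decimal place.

ΔP = 1012 − 983 = 29 hPa.
V ≈ 5.94 × 29^0.648 = 5.94 × 8.864 ≈ 52.653 kt.
52.653 × 1.852 ≈ 97.51 km/h → 97.5 km/h.

97.5 km/h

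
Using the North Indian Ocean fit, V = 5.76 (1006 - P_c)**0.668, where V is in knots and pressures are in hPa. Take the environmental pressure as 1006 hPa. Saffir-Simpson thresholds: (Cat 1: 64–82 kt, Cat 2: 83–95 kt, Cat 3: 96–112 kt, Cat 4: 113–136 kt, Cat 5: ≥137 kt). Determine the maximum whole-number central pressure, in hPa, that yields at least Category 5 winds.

Category 5 begins at V = 137 kt.
Required ΔP = (137/5.76)^(1/0.668) = 23.785^1.497 ≈ 114.90 hPa.
P_c ≤ 1006 − 114.90 = 891.10, so the highest integer P_c is 891 hPa.

891 hPa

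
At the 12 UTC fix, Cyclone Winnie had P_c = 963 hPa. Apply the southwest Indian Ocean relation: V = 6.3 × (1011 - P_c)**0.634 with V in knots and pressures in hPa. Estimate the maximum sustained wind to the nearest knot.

ΔP = 1011 − 963 = 48 hPa.
48^0.634 ≈ 11.639.
V ≈ 6.3 × 11.639 ≈ 73.3 kt.

73 kt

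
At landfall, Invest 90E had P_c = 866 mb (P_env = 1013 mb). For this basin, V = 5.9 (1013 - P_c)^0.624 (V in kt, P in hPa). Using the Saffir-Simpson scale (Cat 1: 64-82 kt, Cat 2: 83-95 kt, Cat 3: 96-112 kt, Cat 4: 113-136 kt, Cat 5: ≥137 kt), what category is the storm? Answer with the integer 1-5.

ΔP = 1013 − 866 = 147 mb.
V ≈ 5.9 × 147^0.624 = 5.9 × 22.51 ≈ 133 kt.
133 kt falls in the Category 4 band.

4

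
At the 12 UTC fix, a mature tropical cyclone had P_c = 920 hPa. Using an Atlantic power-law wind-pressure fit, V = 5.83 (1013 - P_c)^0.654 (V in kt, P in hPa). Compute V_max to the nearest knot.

ΔP = 1013 − 920 = 93 hPa.
93^0.654 ≈ 19.382.
V ≈ 5.83 × 19.382 ≈ 113.0 kt.

113 kt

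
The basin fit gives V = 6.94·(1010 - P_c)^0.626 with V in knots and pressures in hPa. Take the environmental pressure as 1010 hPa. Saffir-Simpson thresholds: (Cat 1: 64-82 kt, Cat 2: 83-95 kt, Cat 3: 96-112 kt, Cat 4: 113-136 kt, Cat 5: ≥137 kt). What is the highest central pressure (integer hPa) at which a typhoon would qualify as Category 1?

Category 1 begins at V = 64 kt.
Required ΔP = (64/6.94)^(1/0.626) = 9.222^1.597 ≈ 34.77 hPa.
P_c ≤ 1010 − 34.77 = 975.23, so the highest integer P_c is 975 hPa.

975 hPa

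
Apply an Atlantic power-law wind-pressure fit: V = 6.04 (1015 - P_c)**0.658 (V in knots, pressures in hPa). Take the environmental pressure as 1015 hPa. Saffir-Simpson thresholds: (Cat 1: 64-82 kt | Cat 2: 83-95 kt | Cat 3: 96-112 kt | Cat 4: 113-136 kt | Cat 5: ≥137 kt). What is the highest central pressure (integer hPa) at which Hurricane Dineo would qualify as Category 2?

Category 2 begins at V = 83 kt.
Required ΔP = (83/6.04)^(1/0.658) = 13.742^1.520 ≈ 53.65 hPa.
P_c ≤ 1015 − 53.65 = 961.35, so the highest integer P_c is 961 hPa.

961 hPa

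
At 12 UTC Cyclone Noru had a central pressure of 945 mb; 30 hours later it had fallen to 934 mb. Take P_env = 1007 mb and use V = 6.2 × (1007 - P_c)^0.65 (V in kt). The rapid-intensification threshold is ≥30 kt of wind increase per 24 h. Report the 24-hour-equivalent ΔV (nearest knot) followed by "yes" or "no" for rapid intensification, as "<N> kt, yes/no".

V₁: ΔP = 62, V ≈ 6.2 × 62^0.65 ≈ 90.67 kt.
V₂: ΔP = 73, V ≈ 6.2 × 73^0.65 ≈ 100.82 kt.
ΔV over 30 h = 10.15 kt → 24 h equivalent = 10.15 × 24/30 ≈ 8.12 kt.
8 kt < 30 kt ⇒ not rapid intensification.

8 kt, no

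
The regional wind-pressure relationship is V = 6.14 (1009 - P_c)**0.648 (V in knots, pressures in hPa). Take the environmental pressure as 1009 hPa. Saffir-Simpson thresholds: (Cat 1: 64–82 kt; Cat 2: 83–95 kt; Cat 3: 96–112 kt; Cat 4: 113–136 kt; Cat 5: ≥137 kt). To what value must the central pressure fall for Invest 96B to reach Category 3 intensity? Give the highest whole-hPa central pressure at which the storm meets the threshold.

939 hPa

Category 3 begins at V = 96 kt.
Required ΔP = (96/6.14)^(1/0.648) = 15.635^1.543 ≈ 69.62 hPa.
P_c ≤ 1009 − 69.62 = 939.38, so the highest integer P_c is 939 hPa.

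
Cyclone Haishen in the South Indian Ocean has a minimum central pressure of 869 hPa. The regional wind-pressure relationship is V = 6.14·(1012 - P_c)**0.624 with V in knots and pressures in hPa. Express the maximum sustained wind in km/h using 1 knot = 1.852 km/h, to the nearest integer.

252 km/h

ΔP = 1012 − 869 = 143 hPa.
V ≈ 6.14 × 143^0.624 = 6.14 × 22.127 ≈ 135.862 kt.
135.862 × 1.852 ≈ 251.62 km/h → 252 km/h.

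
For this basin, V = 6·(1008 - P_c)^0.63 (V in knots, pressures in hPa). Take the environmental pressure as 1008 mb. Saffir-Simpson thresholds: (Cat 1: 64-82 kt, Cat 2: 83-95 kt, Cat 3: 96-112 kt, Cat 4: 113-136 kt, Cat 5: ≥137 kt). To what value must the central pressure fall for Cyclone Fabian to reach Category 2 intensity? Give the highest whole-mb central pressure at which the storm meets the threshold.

943 mb

Category 2 begins at V = 83 kt.
Required ΔP = (83/6)^(1/0.63) = 13.833^1.587 ≈ 64.71 mb.
P_c ≤ 1008 − 64.71 = 943.29, so the highest integer P_c is 943 mb.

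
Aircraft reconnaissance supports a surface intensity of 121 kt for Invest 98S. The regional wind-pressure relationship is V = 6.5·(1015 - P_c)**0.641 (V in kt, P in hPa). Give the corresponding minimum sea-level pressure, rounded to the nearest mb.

ΔP = (V / 6.5)^(1/0.641) = (121/6.5)^1.560.
121/6.5 = 18.615; 18.615^1.560 ≈ 95.74 mb.
P_c = 1015 − 95.74 = 919.26 ≈ 919 mb.

919 mb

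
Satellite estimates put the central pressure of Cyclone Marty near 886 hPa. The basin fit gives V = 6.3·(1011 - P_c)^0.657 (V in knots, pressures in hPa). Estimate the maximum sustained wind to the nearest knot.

ΔP = 1011 − 886 = 125 hPa.
125^0.657 ≈ 23.860.
V ≈ 6.3 × 23.860 ≈ 150.3 kt.

150 kt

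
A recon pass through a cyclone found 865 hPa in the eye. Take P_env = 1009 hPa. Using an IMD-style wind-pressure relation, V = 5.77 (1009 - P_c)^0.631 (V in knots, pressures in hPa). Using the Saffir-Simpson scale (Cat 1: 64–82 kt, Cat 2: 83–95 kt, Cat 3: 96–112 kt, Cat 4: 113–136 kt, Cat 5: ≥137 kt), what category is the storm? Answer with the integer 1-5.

4

ΔP = 1009 − 865 = 144 hPa.
V ≈ 5.77 × 144^0.631 = 5.77 × 23.01 ≈ 133 kt.
133 kt falls in the Category 4 band.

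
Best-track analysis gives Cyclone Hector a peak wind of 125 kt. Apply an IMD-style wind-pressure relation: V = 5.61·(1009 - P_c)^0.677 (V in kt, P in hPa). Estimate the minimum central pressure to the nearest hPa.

911 hPa

ΔP = (V / 5.61)^(1/0.677) = (125/5.61)^1.477.
125/5.61 = 22.282; 22.282^1.477 ≈ 97.96 hPa.
P_c = 1009 − 97.96 = 911.04 ≈ 911 hPa.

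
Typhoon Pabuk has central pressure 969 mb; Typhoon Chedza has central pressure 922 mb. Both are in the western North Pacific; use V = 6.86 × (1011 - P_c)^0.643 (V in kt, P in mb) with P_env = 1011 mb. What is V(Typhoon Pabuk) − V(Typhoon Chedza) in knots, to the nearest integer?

Typhoon Pabuk: ΔP = 42; V ≈ 6.86 × 42^0.643 ≈ 75.87 kt.
Typhoon Chedza: ΔP = 89; V ≈ 6.86 × 89^0.643 ≈ 122.97 kt.
Difference ≈ 75.87 − 122.97 = -47.10 → -47 kt.

-47 kt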